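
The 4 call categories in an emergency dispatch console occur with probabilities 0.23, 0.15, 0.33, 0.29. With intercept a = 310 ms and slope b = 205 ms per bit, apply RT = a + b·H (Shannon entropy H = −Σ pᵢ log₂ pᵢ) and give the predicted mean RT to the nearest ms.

709 ms

H = 0.23·log₂(1/0.23) + 0.15·log₂(1/0.15) + 0.33·log₂(1/0.33) + 0.29·log₂(1/0.29) = 1.9439 bits.
RT = 310 + 205 × 1.9439 = 708.51 ms.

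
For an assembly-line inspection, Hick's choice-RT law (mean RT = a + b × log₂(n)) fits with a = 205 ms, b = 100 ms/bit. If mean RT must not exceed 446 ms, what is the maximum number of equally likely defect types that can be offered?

5

Set 205 + 100·log₂ n ≤ 446 → log₂ n ≤ (446 − 205)/100 = 2.4100.
So n ≤ 2^2.4100 = 5.315; the largest integer n is 5.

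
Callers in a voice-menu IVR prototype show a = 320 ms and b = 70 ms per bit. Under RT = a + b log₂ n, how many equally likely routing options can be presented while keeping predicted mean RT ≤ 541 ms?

8

70·log₂ n ≤ 541 − 320 = 221, giving log₂ n ≤ 3.1571 and n ≤ 8.921. The largest whole number is 8.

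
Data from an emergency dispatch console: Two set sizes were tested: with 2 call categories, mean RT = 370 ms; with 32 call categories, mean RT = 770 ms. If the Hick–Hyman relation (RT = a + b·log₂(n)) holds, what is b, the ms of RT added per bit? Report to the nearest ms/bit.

The slope on a log₂ axis is (770 − 370) / (5 − 1) = 100 ms/bit.

100 ms/bit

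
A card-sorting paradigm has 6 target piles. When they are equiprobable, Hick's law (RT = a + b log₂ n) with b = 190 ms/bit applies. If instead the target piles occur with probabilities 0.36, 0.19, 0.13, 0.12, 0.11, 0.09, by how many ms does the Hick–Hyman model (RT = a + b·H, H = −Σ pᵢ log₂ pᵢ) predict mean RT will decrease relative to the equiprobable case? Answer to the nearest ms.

The RT saving is b·ΔH. Equiprobable H₀ = log₂(6) = 2.5850 bits; with the given probabilities H = 2.3985 bits.
b·(H₀ − H) = 190 × (2.5850 − 2.3985) = 35.43 ms.

35 ms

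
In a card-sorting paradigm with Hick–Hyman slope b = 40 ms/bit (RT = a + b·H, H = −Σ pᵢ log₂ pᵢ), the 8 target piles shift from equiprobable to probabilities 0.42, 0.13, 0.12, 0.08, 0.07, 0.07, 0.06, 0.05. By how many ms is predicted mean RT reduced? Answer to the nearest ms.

17 ms

The RT saving is b·ΔH. Equiprobable H₀ = log₂(8) = 3.0000 bits; with the given probabilities H = 2.5636 bits.
b·(H₀ − H) = 40 × (3.0000 − 2.5636) = 17.46 ms.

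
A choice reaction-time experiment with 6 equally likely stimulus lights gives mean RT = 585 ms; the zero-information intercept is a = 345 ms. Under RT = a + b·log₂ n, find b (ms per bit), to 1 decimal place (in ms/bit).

log₂(6) = 2.5850 bits.
b = (RT − a)/log₂ n = (585 − 345) / 2.5850 = 92.845 ms/bit.

92.8 ms/bit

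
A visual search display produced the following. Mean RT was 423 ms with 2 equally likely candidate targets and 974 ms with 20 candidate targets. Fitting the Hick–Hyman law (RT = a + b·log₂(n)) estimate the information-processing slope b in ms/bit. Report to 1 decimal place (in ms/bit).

b = (RT₂ − RT₁)/(log₂ n₂ − log₂ n₁) = (974 − 423)/(4.3219 − 1) = 165.868 ms/bit.

165.9 ms/bit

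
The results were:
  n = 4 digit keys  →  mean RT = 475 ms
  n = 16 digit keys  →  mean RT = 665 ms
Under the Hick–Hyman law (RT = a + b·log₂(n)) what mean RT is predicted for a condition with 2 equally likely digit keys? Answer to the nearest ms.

380 ms

Fit slope and intercept:
  b = (665 − 475) / (log₂ 16 − log₂ 4) = 190 / (4 − 2) = 95 ms/bit
  a = 475 − 95 × 2 = 285 ms
Then RT(2) = 285 + 95 × log₂ 2 = 285 + 95 × 1 ≈ 380.000 ms.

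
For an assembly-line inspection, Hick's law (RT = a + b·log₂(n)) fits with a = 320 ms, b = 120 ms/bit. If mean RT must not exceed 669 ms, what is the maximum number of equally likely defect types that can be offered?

Information budget: (669 − 320)/120 = 2.9083 bits, so n ≤ 2^2.9083 = 7.508 → at most 7.

7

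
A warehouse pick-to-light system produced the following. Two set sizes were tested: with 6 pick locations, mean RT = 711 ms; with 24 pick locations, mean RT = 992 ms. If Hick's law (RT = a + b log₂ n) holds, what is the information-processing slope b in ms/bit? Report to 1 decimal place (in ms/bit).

The slope on a log₂ axis is (992 − 711) / (4.5850 − 2.5850) = 140.500 ms/bit.

140.5 ms/bit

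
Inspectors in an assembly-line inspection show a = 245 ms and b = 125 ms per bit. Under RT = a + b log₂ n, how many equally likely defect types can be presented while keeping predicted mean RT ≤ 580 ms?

Set 245 + 125·log₂ n ≤ 580 → log₂ n ≤ (580 − 245)/125 = 2.6800.
So n ≤ 2^2.6800 = 6.409; the largest integer n is 6.

6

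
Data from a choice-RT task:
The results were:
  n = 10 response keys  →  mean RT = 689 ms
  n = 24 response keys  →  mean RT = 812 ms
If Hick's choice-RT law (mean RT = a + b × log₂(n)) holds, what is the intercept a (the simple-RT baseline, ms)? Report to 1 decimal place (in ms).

365.5 ms

b = (RT₂ − RT₁)/(log₂ n₂ − log₂ n₁) = (812 − 689)/(4.5850 − 3.3219) = 97.385 ms/bit.
Intercept: a = 689 − 97.385·log₂(10) = 365.496 ms.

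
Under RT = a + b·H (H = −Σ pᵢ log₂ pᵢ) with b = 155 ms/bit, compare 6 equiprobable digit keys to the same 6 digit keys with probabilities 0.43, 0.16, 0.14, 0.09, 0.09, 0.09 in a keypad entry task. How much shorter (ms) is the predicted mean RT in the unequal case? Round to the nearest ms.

Equiprobable entropy H₀ = log₂ 6 = 2.5850 bits.
Skewed entropy H = −Σ pᵢ log₂ pᵢ = 2.2817 bits.
ΔRT = b·(H₀ − H) = 155 × 0.3033 = 47.01 ms.

47 ms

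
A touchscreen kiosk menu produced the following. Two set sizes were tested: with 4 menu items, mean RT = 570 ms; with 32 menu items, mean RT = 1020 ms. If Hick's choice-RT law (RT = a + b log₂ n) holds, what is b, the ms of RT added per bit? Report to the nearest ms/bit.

150 ms/bit

The slope on a log₂ axis is (1020 − 570) / (5 − 2) = 150 ms/bit.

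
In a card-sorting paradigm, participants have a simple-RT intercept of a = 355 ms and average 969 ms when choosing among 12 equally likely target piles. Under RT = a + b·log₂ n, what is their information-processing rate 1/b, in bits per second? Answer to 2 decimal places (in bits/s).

5.84 bits/s

Choice component = 969 − 355 = 614 ms over log₂(12) = 3.5850 bits.
b = 614 / 3.5850 = 171.271 ms/bit, so 1/b = 5.839 bits/s.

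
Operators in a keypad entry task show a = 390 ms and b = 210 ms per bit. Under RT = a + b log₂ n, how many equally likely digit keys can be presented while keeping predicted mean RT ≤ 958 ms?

6

Information budget: (958 − 390)/210 = 2.7048 bits, so n ≤ 2^2.7048 = 6.520 → at most 6.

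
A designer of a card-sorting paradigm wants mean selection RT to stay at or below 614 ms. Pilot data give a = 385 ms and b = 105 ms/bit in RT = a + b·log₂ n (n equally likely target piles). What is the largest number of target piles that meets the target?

4

Information budget: (614 − 385)/105 = 2.1810 bits, so n ≤ 2^2.1810 = 4.535 → at most 4.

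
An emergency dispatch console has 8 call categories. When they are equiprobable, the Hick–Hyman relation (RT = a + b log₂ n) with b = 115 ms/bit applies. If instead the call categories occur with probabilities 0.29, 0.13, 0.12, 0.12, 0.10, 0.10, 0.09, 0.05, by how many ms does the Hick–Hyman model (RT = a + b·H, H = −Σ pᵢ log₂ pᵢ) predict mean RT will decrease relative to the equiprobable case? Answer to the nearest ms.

Equiprobable entropy H₀ = log₂ 8 = 3.0000 bits.
Skewed entropy H = −Σ pᵢ log₂ pᵢ = 2.8278 bits.
ΔRT = b·(H₀ − H) = 115 × 0.1722 = 19.80 ms.

20 ms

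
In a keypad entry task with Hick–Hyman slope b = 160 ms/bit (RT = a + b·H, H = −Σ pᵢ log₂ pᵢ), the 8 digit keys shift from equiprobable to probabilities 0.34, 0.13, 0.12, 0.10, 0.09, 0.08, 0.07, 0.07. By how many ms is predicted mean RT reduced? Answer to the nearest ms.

The RT saving is b·ΔH. Equiprobable H₀ = log₂(8) = 3.0000 bits; with the given probabilities H = 2.7524 bits.
b·(H₀ − H) = 160 × (3.0000 − 2.7524) = 39.62 ms.

40 ms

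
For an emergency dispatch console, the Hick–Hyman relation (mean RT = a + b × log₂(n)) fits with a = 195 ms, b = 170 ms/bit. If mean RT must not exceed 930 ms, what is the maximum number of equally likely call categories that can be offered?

20

170·log₂ n ≤ 930 − 195 = 735, giving log₂ n ≤ 4.3235 and n ≤ 20.022. The largest whole number is 20.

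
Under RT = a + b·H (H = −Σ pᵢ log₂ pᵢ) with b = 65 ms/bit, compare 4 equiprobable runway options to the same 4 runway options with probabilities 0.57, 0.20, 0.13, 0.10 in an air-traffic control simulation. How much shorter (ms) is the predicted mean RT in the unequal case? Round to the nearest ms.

23 ms

Equiprobable entropy H₀ = log₂ 4 = 2.0000 bits.
Skewed entropy H = −Σ pᵢ log₂ pᵢ = 1.6415 bits.
ΔRT = b·(H₀ − H) = 65 × 0.3585 = 23.30 ms.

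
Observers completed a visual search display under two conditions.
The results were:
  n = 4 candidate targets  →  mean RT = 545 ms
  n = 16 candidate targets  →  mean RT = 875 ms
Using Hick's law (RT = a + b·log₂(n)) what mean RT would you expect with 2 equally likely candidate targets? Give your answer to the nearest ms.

380 ms

RT is linear in log₂ n, so two points fix the line:
  b = (875 − 545) / (log₂ 16 − log₂ 4) = 330 / (4 − 2) = 165 ms/bit
  a = 545 − 165 × 2 = 215 ms
Then RT(2) = 215 + 165 × log₂ 2 = 215 + 165 × 1 ≈ 380.000 ms.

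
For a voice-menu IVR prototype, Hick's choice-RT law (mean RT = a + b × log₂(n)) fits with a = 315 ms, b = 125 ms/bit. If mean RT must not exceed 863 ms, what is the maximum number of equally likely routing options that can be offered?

20

125·log₂ n ≤ 863 − 315 = 548, giving log₂ n ≤ 4.3840 and n ≤ 20.879. The largest whole number is 20.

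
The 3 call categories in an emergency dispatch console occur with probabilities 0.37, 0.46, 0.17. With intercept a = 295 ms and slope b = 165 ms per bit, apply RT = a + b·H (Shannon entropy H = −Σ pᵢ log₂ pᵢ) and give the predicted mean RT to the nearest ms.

539 ms

H = 0.37·log₂(1/0.37) + 0.46·log₂(1/0.46) + 0.17·log₂(1/0.17) = 1.4807 bits.
RT = 295 + 165 × 1.4807 = 539.31 ms.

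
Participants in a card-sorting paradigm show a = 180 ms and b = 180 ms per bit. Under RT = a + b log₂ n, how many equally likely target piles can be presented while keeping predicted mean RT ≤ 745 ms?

180·log₂ n ≤ 745 − 180 = 565, giving log₂ n ≤ 3.1389 and n ≤ 8.808. The largest whole number is 8.

8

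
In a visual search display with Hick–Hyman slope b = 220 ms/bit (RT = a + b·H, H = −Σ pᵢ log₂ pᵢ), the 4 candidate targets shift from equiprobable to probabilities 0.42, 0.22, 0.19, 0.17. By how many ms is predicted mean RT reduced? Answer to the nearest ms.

23 ms

The RT saving is b·ΔH. Equiprobable H₀ = log₂(4) = 2.0000 bits; with the given probabilities H = 1.8960 bits.
b·(H₀ − H) = 220 × (2.0000 − 1.8960) = 22.87 ms.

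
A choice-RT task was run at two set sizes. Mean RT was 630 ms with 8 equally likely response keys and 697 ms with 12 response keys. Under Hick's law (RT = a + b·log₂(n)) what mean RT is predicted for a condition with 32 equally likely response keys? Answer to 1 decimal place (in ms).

Fit slope and intercept:
  b = (697 − 630) / (log₂ 12 − log₂ 8) = 67 / (3.5850 − 3) = 114.537 ms/bit
  a = 630 − 114.537 × 3 = 286.388 ms
Then RT(32) = 286.388 + 114.537 × log₂ 32 = 286.388 + 114.537 × 5 ≈ 859.075 ms.

859.1 ms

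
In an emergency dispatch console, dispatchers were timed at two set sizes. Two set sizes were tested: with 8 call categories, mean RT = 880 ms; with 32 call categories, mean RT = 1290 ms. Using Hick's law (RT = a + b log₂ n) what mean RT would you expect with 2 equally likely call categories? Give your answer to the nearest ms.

Solve the two-equation system in a and b:
  b = (1290 − 880) / (log₂ 32 − log₂ 8) = 410 / (5 − 3) = 205 ms/bit
  a = 880 − 205 × 3 = 265 ms
Then RT(2) = 265 + 205 × log₂ 2 = 265 + 205 × 1 ≈ 470.000 ms.

470 ms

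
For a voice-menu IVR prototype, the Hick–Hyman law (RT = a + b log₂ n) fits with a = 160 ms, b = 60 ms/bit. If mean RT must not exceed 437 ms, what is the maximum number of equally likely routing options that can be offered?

24

60·log₂ n ≤ 437 − 160 = 277, giving log₂ n ≤ 4.6167 and n ≤ 24.533. The largest whole number is 24.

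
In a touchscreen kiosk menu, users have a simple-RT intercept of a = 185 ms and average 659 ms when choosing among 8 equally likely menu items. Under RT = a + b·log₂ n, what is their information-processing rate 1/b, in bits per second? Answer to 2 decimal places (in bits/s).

6.33 bits/s

Choice component = 659 − 185 = 474 ms over log₂(8) = 3 bits.
b = 474 / 3 = 158.000 ms/bit, so 1/b = 6.329 bits/s.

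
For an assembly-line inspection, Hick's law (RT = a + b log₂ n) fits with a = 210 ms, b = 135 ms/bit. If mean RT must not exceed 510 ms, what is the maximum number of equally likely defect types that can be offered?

Set 210 + 135·log₂ n ≤ 510 → log₂ n ≤ (510 − 210)/135 = 2.2222.
So n ≤ 2^2.2222 = 4.666; the largest integer n is 4.

4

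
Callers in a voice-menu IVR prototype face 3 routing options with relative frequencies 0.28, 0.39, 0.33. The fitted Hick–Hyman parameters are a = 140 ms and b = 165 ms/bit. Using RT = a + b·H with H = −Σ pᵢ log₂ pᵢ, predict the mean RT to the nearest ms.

Entropy contributions −pᵢ log₂ pᵢ: 0.5142, 0.5298, 0.5278; sum H = 1.5718 bits.
RT = a + bH = 140 + 165·1.5718 = 399.35 ms.

399 ms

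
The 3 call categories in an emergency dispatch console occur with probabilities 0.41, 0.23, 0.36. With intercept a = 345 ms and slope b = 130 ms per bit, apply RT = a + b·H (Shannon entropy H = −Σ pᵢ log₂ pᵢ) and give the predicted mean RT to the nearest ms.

546 ms

Entropy contributions −pᵢ log₂ pᵢ: 0.5274, 0.4877, 0.5306; sum H = 1.5457 bits.
RT = a + bH = 345 + 130·1.5457 = 545.94 ms.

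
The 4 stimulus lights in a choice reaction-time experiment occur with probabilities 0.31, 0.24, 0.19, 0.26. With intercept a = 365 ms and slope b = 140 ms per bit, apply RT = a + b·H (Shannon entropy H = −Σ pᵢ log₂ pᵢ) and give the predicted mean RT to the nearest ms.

642 ms

H = 0.31·log₂(1/0.31) + 0.24·log₂(1/0.24) + 0.19·log₂(1/0.19) + 0.26·log₂(1/0.26) = 1.9784 bits.
RT = 365 + 140 × 1.9784 = 641.98 ms.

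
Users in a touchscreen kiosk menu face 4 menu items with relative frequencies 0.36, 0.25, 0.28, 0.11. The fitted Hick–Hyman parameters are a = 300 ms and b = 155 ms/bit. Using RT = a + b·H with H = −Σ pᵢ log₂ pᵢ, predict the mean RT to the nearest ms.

594 ms

H = 0.36·log₂(1/0.36) + 0.25·log₂(1/0.25) + 0.28·log₂(1/0.28) + 0.11·log₂(1/0.11) = 1.8951 bits.
RT = 300 + 155 × 1.8951 = 593.74 ms.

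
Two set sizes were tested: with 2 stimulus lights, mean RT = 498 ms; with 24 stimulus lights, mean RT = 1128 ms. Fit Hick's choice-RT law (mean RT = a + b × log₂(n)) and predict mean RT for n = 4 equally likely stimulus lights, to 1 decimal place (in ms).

Fit slope and intercept:
  b = (1128 − 498) / (log₂ 24 − log₂ 2) = 630 / (4.5850 − 1) = 175.734 ms/bit
  a = 498 − 175.734 × 1 = 322.266 ms
Then RT(4) = 322.266 + 175.734 × log₂ 4 = 322.266 + 175.734 × 2 ≈ 673.734 ms.

673.7 ms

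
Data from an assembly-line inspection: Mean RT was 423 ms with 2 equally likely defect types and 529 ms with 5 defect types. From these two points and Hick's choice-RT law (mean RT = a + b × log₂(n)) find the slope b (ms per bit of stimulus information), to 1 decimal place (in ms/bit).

80.2 ms/bit

b = (RT₂ − RT₁)/(log₂ n₂ − log₂ n₁) = (529 − 423)/(2.3219 − 1) = 80.186 ms/bit.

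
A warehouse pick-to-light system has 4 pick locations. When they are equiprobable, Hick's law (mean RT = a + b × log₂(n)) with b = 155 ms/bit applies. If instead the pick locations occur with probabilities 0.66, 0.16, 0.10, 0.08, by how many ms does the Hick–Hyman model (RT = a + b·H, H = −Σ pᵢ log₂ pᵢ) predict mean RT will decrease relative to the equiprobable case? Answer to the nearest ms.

The RT saving is b·ΔH. Equiprobable H₀ = log₂(4) = 2.0000 bits; with the given probabilities H = 1.4424 bits.
b·(H₀ − H) = 155 × (2.0000 − 1.4424) = 86.43 ms.

86 ms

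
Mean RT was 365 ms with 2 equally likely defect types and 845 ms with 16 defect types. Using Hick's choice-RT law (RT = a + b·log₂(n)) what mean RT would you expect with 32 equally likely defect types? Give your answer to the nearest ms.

1005 ms

Fit slope and intercept:
  b = (845 − 365) / (log₂ 16 − log₂ 2) = 480 / (4 − 1) = 160 ms/bit
  a = 365 − 160 × 1 = 205 ms
Then RT(32) = 205 + 160 × log₂ 32 = 205 + 160 × 5 ≈ 1005.000 ms.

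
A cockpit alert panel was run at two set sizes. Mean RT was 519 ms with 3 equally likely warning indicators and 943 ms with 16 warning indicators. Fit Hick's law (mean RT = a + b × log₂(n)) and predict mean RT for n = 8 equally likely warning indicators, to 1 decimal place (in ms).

767.4 ms

Fit slope and intercept:
  b = (943 − 519) / (log₂ 16 − log₂ 3) = 424 / (4 − 1.5850) = 175.567 ms/bit
  a = 519 − 175.567 × 1.5850 = 240.733 ms
Then RT(8) = 240.733 + 175.567 × log₂ 8 = 240.733 + 175.567 × 3 ≈ 767.433 ms.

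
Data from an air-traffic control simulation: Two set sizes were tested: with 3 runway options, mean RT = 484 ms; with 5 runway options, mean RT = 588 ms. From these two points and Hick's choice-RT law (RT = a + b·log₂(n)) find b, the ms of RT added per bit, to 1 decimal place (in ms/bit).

141.1 ms/bit

Slope: b = (588 − 484) / (log₂ 5 − log₂ 3) = 104/0.7370 = 141.119 ms/bit.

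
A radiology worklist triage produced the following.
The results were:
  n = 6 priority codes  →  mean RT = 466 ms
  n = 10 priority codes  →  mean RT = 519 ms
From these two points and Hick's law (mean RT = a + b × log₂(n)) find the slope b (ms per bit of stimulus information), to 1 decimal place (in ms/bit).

b = (RT₂ − RT₁)/(log₂ n₂ − log₂ n₁) = (519 − 466)/(3.3219 − 2.5850) = 71.917 ms/bit.

71.9 ms/bit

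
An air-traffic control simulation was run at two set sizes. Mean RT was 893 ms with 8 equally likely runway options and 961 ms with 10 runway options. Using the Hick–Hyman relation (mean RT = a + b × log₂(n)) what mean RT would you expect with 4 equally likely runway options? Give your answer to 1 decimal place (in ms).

With log₂ n on the abscissa the relation is linear; from the two conditions:
  b = (961 − 893) / (log₂ 10 − log₂ 8) = 68 / (3.3219 − 3) = 211.227 ms/bit
  a = 893 − 211.227 × 3 = 259.318 ms
Then RT(4) = 259.318 + 211.227 × log₂ 4 = 259.318 + 211.227 × 2 ≈ 681.773 ms.

681.8 ms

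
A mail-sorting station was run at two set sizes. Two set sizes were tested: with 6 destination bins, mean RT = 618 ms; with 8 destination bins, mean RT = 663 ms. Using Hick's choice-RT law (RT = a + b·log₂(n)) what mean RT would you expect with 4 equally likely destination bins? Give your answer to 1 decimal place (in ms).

Fit slope and intercept:
  b = (663 − 618) / (log₂ 8 − log₂ 6) = 45 / (3 − 2.5850) = 108.424 ms/bit
  a = 618 − 108.424 × 2.5850 = 337.728 ms
Then RT(4) = 337.728 + 108.424 × log₂ 4 = 337.728 + 108.424 × 2 ≈ 554.576 ms.

554.6 ms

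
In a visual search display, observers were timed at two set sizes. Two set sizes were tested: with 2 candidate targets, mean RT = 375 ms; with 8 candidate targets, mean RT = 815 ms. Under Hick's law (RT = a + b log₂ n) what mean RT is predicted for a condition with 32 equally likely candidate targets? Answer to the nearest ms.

1255 ms

Solve the two-equation system in a and b:
  b = (815 − 375) / (log₂ 8 − log₂ 2) = 440 / (3 − 1) = 220 ms/bit
  a = 375 − 220 × 1 = 155 ms
Then RT(32) = 155 + 220 × log₂ 32 = 155 + 220 × 5 ≈ 1255.000 ms.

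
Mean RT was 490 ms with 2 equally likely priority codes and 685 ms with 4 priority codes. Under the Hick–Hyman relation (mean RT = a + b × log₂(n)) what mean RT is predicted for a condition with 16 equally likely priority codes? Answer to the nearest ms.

1075 ms

With log₂ n on the abscissa the relation is linear; from the two conditions:
  b = (685 − 490) / (log₂ 4 − log₂ 2) = 195 / (2 − 1) = 195 ms/bit
  a = 490 − 195 × 1 = 295 ms
Then RT(16) = 295 + 195 × log₂ 16 = 295 + 195 × 4 ≈ 1075.000 ms.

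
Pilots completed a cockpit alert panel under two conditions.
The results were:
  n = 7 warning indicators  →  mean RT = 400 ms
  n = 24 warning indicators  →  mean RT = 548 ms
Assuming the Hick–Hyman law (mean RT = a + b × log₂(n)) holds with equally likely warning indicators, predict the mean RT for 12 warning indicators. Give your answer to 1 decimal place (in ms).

464.7 ms

RT is linear in log₂ n, so two points fix the line:
  b = (548 − 400) / (log₂ 24 − log₂ 7) = 148 / (4.5850 − 2.8074) = 83.258 ms/bit
  a = 400 − 83.258 × 2.8074 = 166.265 ms
Then RT(12) = 166.265 + 83.258 × log₂ 12 = 166.265 + 83.258 × 3.5850 ≈ 464.742 ms.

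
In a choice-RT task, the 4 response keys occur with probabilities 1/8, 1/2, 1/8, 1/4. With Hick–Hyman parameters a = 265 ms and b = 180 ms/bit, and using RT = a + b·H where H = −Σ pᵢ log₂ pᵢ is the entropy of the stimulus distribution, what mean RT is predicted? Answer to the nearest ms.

580 ms

H = −Σ pᵢ log₂ pᵢ = 0.125·3 + 0.5·1 + 0.125·3 + 0.25·2 = 1.750 bits.
RT = 265 + 180 × 1.750 = 580.00 ms.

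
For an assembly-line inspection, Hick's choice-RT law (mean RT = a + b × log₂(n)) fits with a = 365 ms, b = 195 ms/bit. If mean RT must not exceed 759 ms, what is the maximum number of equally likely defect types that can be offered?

4

Information budget: (759 − 365)/195 = 2.0205 bits, so n ≤ 2^2.0205 = 4.057 → at most 4.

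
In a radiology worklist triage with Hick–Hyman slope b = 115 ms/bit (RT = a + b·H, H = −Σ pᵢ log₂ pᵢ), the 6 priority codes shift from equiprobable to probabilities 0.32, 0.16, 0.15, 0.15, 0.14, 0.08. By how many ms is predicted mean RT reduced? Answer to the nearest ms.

15 ms

Equiprobable entropy H₀ = log₂ 6 = 2.5850 bits.
Skewed entropy H = −Σ pᵢ log₂ pᵢ = 2.4588 bits.
ΔRT = b·(H₀ − H) = 115 × 0.1262 = 14.51 ms.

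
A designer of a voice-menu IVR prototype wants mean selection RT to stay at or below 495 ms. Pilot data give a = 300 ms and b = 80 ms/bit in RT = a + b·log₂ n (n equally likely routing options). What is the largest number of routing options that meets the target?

80·log₂ n ≤ 495 − 300 = 195, giving log₂ n ≤ 2.4375 and n ≤ 5.417. The largest whole number is 5.

5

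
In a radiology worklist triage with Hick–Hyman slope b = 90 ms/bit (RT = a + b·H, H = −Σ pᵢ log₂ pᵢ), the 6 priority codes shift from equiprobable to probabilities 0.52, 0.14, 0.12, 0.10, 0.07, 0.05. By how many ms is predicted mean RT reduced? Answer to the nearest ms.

46 ms

Equiprobable entropy H₀ = log₂ 6 = 2.5850 bits.
Skewed entropy H = −Σ pᵢ log₂ pᵢ = 2.0716 bits.
ΔRT = b·(H₀ − H) = 90 × 0.5134 = 46.20 ms.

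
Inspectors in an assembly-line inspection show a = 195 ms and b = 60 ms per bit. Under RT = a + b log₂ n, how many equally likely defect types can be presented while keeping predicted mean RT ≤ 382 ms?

Set 195 + 60·log₂ n ≤ 382 → log₂ n ≤ (382 − 195)/60 = 3.1167.
So n ≤ 2^3.1167 = 8.674; the largest integer n is 8.

8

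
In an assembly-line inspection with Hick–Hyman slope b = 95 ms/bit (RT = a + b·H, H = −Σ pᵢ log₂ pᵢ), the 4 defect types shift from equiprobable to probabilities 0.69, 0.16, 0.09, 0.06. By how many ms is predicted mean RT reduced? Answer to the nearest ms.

62 ms

Equiprobable entropy H₀ = log₂ 4 = 2.0000 bits.
Skewed entropy H = −Σ pᵢ log₂ pᵢ = 1.3486 bits.
ΔRT = b·(H₀ − H) = 95 × 0.6514 = 61.88 ms.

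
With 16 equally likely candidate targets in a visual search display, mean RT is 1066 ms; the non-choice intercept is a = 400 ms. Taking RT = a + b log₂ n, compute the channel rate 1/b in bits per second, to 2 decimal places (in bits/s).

b = (1066 − 400)/log₂ 16 = 666/4 = 166.500 ms per bit = 0.16650 s/bit; the reciprocal is 6.006 bits/s.

6.01 bits/s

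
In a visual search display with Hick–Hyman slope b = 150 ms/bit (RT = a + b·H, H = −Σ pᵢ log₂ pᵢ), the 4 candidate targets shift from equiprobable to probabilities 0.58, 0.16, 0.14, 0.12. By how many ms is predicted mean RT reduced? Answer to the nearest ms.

54 ms

Equiprobable entropy H₀ = log₂ 4 = 2.0000 bits.
Skewed entropy H = −Σ pᵢ log₂ pᵢ = 1.6430 bits.
ΔRT = b·(H₀ − H) = 150 × 0.3570 = 53.55 ms.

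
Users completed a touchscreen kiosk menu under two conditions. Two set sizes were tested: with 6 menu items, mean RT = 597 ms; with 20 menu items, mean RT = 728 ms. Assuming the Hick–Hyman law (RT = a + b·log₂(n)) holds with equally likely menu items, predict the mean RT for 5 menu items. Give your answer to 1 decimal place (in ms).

Fit slope and intercept:
  b = (728 − 597) / (log₂ 20 − log₂ 6) = 131 / (4.3219 − 2.5850) = 75.419 ms/bit
  a = 597 − 75.419 × 2.5850 = 402.045 ms
Then RT(5) = 402.045 + 75.419 × log₂ 5 = 402.045 + 75.419 × 2.3219 ≈ 577.162 ms.

577.2 ms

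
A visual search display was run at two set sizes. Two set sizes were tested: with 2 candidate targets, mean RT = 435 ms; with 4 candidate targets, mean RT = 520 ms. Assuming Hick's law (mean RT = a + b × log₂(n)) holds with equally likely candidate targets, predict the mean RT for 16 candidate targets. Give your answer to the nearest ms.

RT is linear in log₂ n, so two points fix the line:
  b = (520 − 435) / (log₂ 4 − log₂ 2) = 85 / (2 − 1) = 85 ms/bit
  a = 435 − 85 × 1 = 350 ms
Then RT(16) = 350 + 85 × log₂ 16 = 350 + 85 × 4 ≈ 690.000 ms.

690 ms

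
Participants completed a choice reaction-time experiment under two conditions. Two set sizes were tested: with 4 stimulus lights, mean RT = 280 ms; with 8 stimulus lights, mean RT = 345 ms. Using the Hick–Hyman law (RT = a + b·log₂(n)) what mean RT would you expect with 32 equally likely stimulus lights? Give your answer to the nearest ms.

Solve the two-equation system in a and b:
  b = (345 − 280) / (log₂ 8 − log₂ 4) = 65 / (3 − 2) = 65 ms/bit
  a = 280 − 65 × 2 = 150 ms
Then RT(32) = 150 + 65 × log₂ 32 = 150 + 65 × 5 ≈ 475.000 ms.

475 ms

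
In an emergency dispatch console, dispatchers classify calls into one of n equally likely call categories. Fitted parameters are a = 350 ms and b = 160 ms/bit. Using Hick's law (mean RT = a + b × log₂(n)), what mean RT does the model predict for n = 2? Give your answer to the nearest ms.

log₂(2) = 1 bits, so RT = 350 + 160 × 1 ≈ 510.000 ms.

510 ms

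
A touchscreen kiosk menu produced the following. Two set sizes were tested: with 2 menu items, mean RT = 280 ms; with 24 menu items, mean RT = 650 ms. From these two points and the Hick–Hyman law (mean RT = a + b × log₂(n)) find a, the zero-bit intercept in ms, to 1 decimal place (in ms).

Slope: b = (650 − 280) / (log₂ 24 − log₂ 2) = 370/3.5850 = 103.209 ms/bit.
Intercept: a = 280 − 103.209·log₂(2) = 176.791 ms.

176.8 ms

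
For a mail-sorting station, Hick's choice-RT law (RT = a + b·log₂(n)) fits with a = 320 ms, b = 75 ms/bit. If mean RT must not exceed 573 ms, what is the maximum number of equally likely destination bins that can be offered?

10

Information budget: (573 − 320)/75 = 3.3733 bits, so n ≤ 2^3.3733 = 10.363 → at most 10.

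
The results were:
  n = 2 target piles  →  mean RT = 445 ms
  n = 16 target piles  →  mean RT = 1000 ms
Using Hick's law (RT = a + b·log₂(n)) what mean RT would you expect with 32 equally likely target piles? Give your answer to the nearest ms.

1185 ms

Fit slope and intercept:
  b = (1000 − 445) / (log₂ 16 − log₂ 2) = 555 / (4 − 1) = 185 ms/bit
  a = 445 − 185 × 1 = 260 ms
Then RT(32) = 260 + 185 × log₂ 32 = 260 + 185 × 5 ≈ 1185.000 ms.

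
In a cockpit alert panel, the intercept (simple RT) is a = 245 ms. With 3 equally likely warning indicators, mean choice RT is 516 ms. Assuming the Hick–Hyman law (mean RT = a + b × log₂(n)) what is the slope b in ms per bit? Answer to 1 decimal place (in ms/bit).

3 alternatives carry log₂ 3 = 1.5850 bits; the choice cost is 516 − 245 = 271 ms, so b = 271/1.5850 = 170.982 ms/bit.

171.0 ms/bit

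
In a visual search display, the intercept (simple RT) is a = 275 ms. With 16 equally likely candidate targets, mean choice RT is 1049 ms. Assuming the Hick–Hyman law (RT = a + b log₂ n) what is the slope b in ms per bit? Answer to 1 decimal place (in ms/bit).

193.5 ms/bit

b = (1049 − 275) / log₂(16) = 774 / 4 = 193.500 ms/bit.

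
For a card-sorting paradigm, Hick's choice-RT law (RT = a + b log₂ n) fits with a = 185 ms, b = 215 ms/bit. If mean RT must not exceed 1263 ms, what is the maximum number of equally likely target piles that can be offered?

32

Information budget: (1263 − 185)/215 = 5.0140 bits, so n ≤ 2^5.0140 = 32.311 → at most 32.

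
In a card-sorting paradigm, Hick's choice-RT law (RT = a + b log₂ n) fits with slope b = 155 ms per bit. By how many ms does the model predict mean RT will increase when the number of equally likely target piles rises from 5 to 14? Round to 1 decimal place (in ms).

Only the slope matters, since a is common to both: ΔRT = b·log₂(n₂/n₁).
log₂(14) − log₂(5) = 3.8074 − 2.3219 = 1.4854.
ΔRT = 155 × 1.4854 = 230.241 ms.

230.2 ms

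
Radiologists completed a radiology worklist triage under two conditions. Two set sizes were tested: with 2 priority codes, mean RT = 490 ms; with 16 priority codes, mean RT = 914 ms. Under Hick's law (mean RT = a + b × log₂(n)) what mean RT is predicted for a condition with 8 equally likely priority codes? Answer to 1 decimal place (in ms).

772.7 ms

With log₂ n on the abscissa the relation is linear; from the two conditions:
  b = (914 − 490) / (log₂ 16 − log₂ 2) = 424 / (4 − 1) = 141.333 ms/bit
  a = 490 − 141.333 × 1 = 348.667 ms
Then RT(8) = 348.667 + 141.333 × log₂ 8 = 348.667 + 141.333 × 3 ≈ 772.667 ms.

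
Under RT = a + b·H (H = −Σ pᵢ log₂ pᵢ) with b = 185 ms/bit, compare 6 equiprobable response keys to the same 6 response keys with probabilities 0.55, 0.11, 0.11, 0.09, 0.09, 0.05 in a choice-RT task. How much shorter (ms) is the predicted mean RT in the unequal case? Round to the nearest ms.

105 ms

Equiprobable entropy H₀ = log₂ 6 = 2.5850 bits.
Skewed entropy H = −Σ pᵢ log₂ pᵢ = 2.0164 bits.
ΔRT = b·(H₀ − H) = 185 × 0.5686 = 105.19 ms.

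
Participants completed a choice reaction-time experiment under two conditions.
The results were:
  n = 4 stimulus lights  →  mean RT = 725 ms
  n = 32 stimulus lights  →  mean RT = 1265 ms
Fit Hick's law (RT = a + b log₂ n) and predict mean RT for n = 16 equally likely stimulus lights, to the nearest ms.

1085 ms

With log₂ n on the abscissa the relation is linear; from the two conditions:
  b = (1265 − 725) / (log₂ 32 − log₂ 4) = 540 / (5 − 2) = 180 ms/bit
  a = 725 − 180 × 2 = 365 ms
Then RT(16) = 365 + 180 × log₂ 16 = 365 + 180 × 4 ≈ 1085.000 ms.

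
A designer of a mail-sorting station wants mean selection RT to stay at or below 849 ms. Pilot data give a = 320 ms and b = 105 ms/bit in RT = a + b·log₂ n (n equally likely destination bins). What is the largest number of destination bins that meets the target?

32

105·log₂ n ≤ 849 − 320 = 529, giving log₂ n ≤ 5.0381 and n ≤ 32.856. The largest whole number is 32.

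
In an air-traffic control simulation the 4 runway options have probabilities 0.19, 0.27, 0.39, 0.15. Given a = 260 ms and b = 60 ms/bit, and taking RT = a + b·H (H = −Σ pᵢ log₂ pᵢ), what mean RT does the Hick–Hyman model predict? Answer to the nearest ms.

Entropy contributions −pᵢ log₂ pᵢ: 0.4552, 0.5100, 0.5298, 0.4105; sum H = 1.9056 bits.
RT = a + bH = 260 + 60·1.9056 = 374.34 ms.

374 ms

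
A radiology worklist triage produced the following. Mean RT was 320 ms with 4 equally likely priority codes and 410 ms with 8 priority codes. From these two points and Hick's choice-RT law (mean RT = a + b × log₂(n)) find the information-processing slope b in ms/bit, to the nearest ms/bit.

The slope on a log₂ axis is (410 − 320) / (3 − 2) = 90 ms/bit.

90 ms/bit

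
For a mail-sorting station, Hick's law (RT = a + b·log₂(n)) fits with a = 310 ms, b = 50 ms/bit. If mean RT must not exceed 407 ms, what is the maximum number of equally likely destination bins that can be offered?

Set 310 + 50·log₂ n ≤ 407 → log₂ n ≤ (407 − 310)/50 = 1.9400.
So n ≤ 2^1.9400 = 3.837; the largest integer n is 3.

3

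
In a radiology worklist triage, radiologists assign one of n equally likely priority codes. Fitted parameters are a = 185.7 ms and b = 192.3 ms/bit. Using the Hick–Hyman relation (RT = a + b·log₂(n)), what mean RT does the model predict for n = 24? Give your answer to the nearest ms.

log₂(24) = 4.5850 bits, so RT = 185.7 + 192.3 × 4.5850 ≈ 1067.388 ms.

1067 ms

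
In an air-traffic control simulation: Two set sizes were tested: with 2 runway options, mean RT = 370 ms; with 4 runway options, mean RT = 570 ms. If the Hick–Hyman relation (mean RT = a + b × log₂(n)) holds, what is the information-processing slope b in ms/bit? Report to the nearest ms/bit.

The slope on a log₂ axis is (570 − 370) / (2 − 1) = 200 ms/bit.

200 ms/bit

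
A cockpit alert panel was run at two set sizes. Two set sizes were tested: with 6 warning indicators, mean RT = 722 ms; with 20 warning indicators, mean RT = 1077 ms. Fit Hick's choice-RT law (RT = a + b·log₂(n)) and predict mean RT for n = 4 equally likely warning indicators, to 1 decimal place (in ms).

602.4 ms

Solve the two-equation system in a and b:
  b = (1077 − 722) / (log₂ 20 − log₂ 6) = 355 / (4.3219 − 2.5850) = 204.379 ms/bit
  a = 722 − 204.379 × 2.5850 = 193.687 ms
Then RT(4) = 193.687 + 204.379 × log₂ 4 = 193.687 + 204.379 × 2 ≈ 602.446 ms.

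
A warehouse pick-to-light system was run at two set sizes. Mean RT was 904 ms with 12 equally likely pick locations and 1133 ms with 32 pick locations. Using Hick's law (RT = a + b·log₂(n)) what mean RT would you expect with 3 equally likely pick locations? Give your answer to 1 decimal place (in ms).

Solve the two-equation system in a and b:
  b = (1133 − 904) / (log₂ 32 − log₂ 12) = 229 / (5 − 3.5850) = 161.833 ms/bit
  a = 904 − 161.833 × 3.5850 = 323.834 ms
Then RT(3) = 323.834 + 161.833 × log₂ 3 = 323.834 + 161.833 × 1.5850 ≈ 580.334 ms.

580.3 ms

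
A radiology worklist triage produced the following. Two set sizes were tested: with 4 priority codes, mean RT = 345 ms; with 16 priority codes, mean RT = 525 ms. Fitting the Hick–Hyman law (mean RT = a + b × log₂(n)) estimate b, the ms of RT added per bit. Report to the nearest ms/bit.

b = (RT₂ − RT₁)/(log₂ n₂ − log₂ n₁) = (525 − 345)/(4 − 2) = 90 ms/bit.

90 ms/bit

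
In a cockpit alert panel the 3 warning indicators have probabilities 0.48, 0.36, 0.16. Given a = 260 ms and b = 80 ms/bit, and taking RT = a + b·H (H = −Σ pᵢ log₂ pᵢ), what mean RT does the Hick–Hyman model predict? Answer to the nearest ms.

Entropy contributions −pᵢ log₂ pᵢ: 0.5083, 0.5306, 0.4230; sum H = 1.4619 bits.
RT = a + bH = 260 + 80·1.4619 = 376.95 ms.

377 ms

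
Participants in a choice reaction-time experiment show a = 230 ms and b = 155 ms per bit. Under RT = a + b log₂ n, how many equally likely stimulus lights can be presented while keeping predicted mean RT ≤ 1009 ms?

155·log₂ n ≤ 1009 − 230 = 779, giving log₂ n ≤ 5.0258 and n ≤ 32.578. The largest whole number is 32.

32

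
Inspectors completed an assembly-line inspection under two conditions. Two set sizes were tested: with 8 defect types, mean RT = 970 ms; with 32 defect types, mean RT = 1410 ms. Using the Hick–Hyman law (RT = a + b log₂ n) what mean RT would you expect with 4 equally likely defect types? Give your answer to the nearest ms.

750 ms

Solve the two-equation system in a and b:
  b = (1410 − 970) / (log₂ 32 − log₂ 8) = 440 / (5 − 3) = 220 ms/bit
  a = 970 − 220 × 3 = 310 ms
Then RT(4) = 310 + 220 × log₂ 4 = 310 + 220 × 2 ≈ 750.000 ms.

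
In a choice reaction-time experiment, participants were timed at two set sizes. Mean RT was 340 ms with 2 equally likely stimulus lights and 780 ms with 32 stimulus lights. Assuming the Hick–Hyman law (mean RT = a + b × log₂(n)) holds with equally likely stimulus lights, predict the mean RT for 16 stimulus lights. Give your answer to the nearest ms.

670 ms

RT is linear in log₂ n, so two points fix the line:
  b = (780 − 340) / (log₂ 32 − log₂ 2) = 440 / (5 − 1) = 110 ms/bit
  a = 340 − 110 × 1 = 230 ms
Then RT(16) = 230 + 110 × log₂ 16 = 230 + 110 × 4 ≈ 670.000 ms.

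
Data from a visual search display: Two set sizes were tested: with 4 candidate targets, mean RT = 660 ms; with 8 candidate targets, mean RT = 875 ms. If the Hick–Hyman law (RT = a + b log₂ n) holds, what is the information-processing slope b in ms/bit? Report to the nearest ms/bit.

b = (RT₂ − RT₁)/(log₂ n₂ − log₂ n₁) = (875 − 660)/(3 − 2) = 215 ms/bit.

215 ms/bit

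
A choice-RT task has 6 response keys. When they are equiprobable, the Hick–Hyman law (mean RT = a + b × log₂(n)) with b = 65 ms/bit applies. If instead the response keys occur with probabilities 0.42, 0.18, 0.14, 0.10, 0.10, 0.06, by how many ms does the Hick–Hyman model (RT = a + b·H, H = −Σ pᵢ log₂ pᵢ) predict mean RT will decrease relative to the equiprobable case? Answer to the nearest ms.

20 ms

Equiprobable entropy H₀ = log₂ 6 = 2.5850 bits.
Skewed entropy H = −Σ pᵢ log₂ pᵢ = 2.2760 bits.
ΔRT = b·(H₀ − H) = 65 × 0.3090 = 20.08 ms.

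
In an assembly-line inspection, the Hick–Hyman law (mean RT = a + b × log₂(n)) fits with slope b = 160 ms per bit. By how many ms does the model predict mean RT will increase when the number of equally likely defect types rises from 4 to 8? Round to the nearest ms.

160 ms

ΔRT = (a + b log₂ n₂) − (a + b log₂ n₁) = b·(log₂ n₂ − log₂ n₁).
log₂(8) − log₂(4) = log₂(8/4) = log₂(2) = 1.
ΔRT = 160 × 1.0000 = 160.000 ms.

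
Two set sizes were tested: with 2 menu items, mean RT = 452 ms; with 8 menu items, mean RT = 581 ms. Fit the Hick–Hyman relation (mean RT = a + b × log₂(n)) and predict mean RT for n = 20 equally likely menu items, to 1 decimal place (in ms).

666.3 ms

Solve the two-equation system in a and b:
  b = (581 − 452) / (log₂ 8 − log₂ 2) = 129 / (3 − 1) = 64.500 ms/bit
  a = 452 − 64.500 × 1 = 387.500 ms
Then RT(20) = 387.500 + 64.500 × log₂ 20 = 387.500 + 64.500 × 4.3219 ≈ 666.264 ms.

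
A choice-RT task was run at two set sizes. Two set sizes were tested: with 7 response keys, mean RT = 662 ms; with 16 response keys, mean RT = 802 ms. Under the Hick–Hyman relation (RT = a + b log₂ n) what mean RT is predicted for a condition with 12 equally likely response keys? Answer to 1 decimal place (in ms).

753.3 ms

RT is linear in log₂ n, so two points fix the line:
  b = (802 − 662) / (log₂ 16 − log₂ 7) = 140 / (4 − 2.8074) = 117.386 ms/bit
  a = 662 − 117.386 × 2.8074 = 332.455 ms
Then RT(12) = 332.455 + 117.386 × log₂ 12 = 332.455 + 117.386 × 3.5850 ≈ 753.280 ms.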